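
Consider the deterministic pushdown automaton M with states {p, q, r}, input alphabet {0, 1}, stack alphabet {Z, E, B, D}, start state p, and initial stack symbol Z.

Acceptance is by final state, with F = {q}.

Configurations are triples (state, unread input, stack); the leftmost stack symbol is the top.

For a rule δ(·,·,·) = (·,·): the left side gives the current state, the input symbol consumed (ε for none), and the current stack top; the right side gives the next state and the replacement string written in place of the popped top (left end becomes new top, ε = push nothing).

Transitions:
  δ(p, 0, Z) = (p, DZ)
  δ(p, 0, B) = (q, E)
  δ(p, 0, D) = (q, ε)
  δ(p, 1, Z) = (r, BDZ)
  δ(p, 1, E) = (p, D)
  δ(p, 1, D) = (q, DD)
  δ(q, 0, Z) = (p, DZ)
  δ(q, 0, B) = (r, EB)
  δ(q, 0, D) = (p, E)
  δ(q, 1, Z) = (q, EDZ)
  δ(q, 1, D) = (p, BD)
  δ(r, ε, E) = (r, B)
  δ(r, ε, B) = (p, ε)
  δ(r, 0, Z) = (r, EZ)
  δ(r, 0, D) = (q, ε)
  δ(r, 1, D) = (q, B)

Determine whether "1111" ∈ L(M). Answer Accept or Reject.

(p, 1111, Z) ⊢ (r, 111, BDZ) ⊢ (p, 111, DZ) ⊢ (q, 11, DDZ) ⊢ (p, 1, BDDZ)
No transition applies at (p, 1, BDDZ); input not fully consumed.

Reject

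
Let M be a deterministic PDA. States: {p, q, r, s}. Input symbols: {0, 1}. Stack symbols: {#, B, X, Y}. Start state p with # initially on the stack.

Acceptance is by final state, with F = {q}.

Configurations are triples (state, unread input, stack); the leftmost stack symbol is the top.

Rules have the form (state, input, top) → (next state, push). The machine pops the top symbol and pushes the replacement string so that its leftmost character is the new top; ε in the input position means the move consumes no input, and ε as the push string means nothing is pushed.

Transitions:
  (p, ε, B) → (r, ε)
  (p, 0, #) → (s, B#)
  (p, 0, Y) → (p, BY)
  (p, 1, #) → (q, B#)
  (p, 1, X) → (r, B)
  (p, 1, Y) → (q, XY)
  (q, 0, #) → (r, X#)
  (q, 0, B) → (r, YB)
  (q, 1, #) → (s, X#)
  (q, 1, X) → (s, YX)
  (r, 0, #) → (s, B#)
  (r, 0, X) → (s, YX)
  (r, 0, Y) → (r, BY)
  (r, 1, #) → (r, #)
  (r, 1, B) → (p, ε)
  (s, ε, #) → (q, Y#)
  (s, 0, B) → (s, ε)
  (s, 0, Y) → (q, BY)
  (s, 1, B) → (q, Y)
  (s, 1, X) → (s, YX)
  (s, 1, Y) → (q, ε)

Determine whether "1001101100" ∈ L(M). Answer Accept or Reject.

(p, 1001101100, #) ⊢ (q, 001101100, B#) ⊢ (r, 01101100, YB#) ⊢ (r, 1101100, BYB#) ⊢ (p, 101100, YB#) ⊢ (q, 01100, XYB#)
No transition applies at (q, 01100, XYB#); input not fully consumed.

Reject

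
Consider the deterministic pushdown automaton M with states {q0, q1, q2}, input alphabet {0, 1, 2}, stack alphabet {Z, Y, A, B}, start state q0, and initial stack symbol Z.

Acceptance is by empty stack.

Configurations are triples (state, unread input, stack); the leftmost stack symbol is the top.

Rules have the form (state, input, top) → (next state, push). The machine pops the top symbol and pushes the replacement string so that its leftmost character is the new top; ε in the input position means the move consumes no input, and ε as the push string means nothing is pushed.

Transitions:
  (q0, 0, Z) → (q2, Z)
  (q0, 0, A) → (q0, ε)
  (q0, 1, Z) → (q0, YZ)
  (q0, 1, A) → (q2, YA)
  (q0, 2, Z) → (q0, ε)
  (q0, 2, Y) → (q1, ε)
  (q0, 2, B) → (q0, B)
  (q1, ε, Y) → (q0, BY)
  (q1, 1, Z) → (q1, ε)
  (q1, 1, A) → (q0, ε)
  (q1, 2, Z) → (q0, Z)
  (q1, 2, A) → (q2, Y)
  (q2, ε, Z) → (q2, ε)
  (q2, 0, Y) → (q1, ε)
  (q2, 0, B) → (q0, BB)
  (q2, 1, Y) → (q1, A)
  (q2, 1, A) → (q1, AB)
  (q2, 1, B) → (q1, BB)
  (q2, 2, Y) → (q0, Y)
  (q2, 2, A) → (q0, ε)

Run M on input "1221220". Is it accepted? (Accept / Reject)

(q0, 1221220, Z) ⊢ (q0, 221220, YZ) ⊢ (q1, 21220, Z) ⊢ (q0, 1220, Z) ⊢ (q0, 220, YZ) ⊢ (q1, 20, Z) ⊢ (q0, 0, Z) ⊢ (q2, ε, Z) ⊢ (q2, ε, ε)
All input consumed and the stack is empty.

Accept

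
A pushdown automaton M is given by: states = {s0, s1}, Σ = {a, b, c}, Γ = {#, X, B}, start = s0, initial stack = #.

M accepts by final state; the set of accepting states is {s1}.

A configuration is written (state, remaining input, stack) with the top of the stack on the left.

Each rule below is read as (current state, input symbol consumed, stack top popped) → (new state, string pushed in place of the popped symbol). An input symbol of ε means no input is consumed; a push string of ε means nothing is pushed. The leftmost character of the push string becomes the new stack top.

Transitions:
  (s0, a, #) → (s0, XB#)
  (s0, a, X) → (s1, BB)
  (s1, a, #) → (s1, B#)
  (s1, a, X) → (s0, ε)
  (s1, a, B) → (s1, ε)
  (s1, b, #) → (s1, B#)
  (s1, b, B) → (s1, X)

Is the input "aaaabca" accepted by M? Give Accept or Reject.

No computation consumes all input and reaches a final state.

Reject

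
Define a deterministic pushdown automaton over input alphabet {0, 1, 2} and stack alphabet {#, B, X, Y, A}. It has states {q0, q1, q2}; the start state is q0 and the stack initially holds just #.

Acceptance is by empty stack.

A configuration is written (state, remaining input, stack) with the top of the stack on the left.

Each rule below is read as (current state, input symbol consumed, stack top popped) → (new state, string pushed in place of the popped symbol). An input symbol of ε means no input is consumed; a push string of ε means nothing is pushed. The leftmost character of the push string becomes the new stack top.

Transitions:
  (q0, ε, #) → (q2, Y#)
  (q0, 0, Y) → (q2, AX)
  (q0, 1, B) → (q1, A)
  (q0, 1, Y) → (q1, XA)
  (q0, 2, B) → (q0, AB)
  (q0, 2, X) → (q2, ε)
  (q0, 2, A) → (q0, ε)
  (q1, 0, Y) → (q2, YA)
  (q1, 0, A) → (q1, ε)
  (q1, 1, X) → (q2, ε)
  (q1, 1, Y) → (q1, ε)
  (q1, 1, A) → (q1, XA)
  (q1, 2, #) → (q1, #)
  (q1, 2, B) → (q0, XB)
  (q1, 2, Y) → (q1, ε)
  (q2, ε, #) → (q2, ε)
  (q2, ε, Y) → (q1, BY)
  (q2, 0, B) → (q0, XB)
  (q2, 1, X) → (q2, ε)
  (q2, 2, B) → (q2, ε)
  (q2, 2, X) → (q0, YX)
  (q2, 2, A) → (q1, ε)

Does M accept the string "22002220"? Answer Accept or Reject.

(q0, 22002220, #)
  ε-move, top #: go to q2, push Y# → (q2, 22002220, Y#)
  ε-move, top Y: go to q1, push BY → (q1, 22002220, BY#)
  read 2, top B: go to q0, push XB → (q0, 2002220, XBY#)
  read 2, top X: go to q2, push ε → (q2, 002220, BY#)
  read 0, top B: go to q0, push XB → (q0, 02220, XBY#)
No transition applies at (q0, 02220, XBY#); input not fully consumed.

Reject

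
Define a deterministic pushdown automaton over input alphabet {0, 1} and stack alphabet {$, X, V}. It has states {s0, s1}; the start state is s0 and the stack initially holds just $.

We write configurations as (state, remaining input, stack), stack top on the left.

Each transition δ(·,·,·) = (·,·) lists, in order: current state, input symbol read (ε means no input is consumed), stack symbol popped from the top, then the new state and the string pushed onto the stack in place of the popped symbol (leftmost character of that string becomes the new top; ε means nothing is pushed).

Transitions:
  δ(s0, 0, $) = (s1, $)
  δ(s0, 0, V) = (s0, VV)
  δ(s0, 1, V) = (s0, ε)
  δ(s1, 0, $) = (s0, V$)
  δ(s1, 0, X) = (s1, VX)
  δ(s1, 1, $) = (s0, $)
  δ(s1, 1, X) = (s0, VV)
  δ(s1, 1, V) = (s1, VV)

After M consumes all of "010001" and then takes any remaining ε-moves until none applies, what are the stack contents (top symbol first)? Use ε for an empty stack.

V$

(s0, 010001, $)
  read 0, top $: go to s1, push $ → (s1, 10001, $)
  read 1, top $: go to s0, push $ → (s0, 0001, $)
  read 0, top $: go to s1, push $ → (s1, 001, $)
  read 0, top $: go to s0, push V$ → (s0, 01, V$)
  read 0, top V: go to s0, push VV → (s0, 1, VV$)
  read 1, top V: go to s0, push ε → (s0, ε, V$)
All input consumed in state s0 with stack V$.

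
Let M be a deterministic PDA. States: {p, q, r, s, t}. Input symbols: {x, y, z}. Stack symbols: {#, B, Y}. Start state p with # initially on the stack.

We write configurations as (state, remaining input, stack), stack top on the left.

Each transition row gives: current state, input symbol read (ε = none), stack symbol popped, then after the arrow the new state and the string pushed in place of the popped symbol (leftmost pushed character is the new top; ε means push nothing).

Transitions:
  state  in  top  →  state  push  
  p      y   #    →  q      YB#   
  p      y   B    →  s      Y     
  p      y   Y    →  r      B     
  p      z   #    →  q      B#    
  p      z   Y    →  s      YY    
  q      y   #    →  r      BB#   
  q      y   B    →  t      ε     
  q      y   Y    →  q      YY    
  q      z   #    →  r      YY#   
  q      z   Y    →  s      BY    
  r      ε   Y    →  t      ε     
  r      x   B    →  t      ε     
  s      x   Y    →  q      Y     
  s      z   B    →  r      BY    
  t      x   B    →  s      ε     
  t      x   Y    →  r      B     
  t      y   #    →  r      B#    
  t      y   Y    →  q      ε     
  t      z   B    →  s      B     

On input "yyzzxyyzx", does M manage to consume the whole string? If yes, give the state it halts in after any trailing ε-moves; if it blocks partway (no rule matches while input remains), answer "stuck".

stuck

(p, yyzzxyyzx, #)
  read y, top #: go to q, push YB# → (q, yzzxyyzx, YB#)
  read y, top Y: go to q, push YY → (q, zzxyyzx, YYB#)
  read z, top Y: go to s, push BY → (s, zxyyzx, BYYB#)
  read z, top B: go to r, push BY → (r, xyyzx, BYYYB#)
  read x, top B: go to t, push ε → (t, yyzx, YYYB#)
  read y, top Y: go to q, push ε → (q, yzx, YYB#)
  read y, top Y: go to q, push YY → (q, zx, YYYB#)
  read z, top Y: go to s, push BY → (s, x, BYYYB#)
No transition for (s, x, top B); M blocks with input x remaining.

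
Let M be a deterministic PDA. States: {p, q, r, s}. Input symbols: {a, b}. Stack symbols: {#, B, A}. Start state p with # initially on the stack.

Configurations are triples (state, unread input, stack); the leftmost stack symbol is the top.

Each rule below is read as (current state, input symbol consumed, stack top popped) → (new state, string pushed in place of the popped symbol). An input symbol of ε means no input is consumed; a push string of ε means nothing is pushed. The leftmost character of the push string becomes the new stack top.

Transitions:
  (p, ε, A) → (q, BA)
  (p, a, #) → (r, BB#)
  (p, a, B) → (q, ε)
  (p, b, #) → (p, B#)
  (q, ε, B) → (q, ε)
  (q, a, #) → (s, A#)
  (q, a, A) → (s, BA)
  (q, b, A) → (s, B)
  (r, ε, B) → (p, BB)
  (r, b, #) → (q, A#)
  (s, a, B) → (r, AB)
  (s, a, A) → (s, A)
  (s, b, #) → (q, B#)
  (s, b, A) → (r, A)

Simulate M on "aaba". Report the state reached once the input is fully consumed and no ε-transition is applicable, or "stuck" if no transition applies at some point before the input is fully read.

(p, aaba, #)
  read a, top #: go to r, push BB# → (r, aba, BB#)
  ε-move, top B: go to p, push BB → (p, aba, BBB#)
  read a, top B: go to q, push ε → (q, ba, BB#)
  ε-move, top B: go to q, push ε → (q, ba, B#)
  ε-move, top B: go to q, push ε → (q, ba, #)
No transition for (q, b, top #); M blocks with input ba remaining.

stuck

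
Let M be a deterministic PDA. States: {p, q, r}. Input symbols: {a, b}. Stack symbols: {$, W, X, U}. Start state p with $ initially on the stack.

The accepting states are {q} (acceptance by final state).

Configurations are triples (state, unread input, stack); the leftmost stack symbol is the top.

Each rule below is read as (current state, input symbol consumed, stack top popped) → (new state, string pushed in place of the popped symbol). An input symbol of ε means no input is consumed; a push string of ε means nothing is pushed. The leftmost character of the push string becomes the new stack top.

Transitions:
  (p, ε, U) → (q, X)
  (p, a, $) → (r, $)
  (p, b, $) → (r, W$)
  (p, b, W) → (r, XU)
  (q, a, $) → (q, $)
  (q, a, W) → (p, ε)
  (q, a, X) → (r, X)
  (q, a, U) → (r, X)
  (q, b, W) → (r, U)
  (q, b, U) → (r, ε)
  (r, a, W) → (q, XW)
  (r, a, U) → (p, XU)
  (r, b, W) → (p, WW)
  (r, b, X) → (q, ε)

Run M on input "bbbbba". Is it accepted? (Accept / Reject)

Accept

(p, bbbbba, $)
  read b, top $: go to r, push W$ → (r, bbbba, W$)
  read b, top W: go to p, push WW → (p, bbba, WW$)
  read b, top W: go to r, push XU → (r, bba, XUW$)
  read b, top X: go to q, push ε → (q, ba, UW$)
  read b, top U: go to r, push ε → (r, a, W$)
  read a, top W: go to q, push XW → (q, ε, XW$)
All input consumed; state q ∈ F.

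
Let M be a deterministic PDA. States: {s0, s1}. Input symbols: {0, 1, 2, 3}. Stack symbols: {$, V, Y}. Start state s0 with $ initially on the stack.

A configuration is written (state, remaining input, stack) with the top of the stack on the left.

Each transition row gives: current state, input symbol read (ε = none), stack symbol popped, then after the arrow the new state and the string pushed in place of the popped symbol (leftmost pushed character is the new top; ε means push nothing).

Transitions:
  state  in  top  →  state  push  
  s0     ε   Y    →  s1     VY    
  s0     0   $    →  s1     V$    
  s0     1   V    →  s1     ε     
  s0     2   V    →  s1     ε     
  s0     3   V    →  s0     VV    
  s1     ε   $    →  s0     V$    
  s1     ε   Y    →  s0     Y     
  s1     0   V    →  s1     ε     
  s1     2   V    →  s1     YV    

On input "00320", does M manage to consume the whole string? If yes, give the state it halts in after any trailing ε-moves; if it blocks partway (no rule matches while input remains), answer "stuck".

s0

(s0, 00320, $)
  read 0, top $: go to s1, push V$ → (s1, 0320, V$)
  read 0, top V: go to s1, push ε → (s1, 320, $)
  ε-move, top $: go to s0, push V$ → (s0, 320, V$)
  read 3, top V: go to s0, push VV → (s0, 20, VV$)
  read 2, top V: go to s1, push ε → (s1, 0, V$)
  read 0, top V: go to s1, push ε → (s1, ε, $)
  ε-move, top $: go to s0, push V$ → (s0, ε, V$)
All input consumed; M is in state s0.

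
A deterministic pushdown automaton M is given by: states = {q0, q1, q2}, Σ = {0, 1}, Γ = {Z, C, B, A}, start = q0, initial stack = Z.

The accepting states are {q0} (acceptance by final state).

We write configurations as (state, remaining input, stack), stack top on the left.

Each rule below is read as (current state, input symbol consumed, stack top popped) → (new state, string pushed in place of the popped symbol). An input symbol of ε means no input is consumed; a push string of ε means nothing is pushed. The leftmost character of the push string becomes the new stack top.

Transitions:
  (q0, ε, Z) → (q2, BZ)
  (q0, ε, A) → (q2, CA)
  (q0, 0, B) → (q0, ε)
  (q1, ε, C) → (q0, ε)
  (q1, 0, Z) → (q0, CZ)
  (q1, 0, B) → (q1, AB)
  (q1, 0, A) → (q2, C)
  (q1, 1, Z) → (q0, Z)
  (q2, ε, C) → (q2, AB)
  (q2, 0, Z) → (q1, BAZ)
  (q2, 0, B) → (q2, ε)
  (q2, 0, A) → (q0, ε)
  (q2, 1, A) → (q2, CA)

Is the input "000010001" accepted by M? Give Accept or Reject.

(q0, 000010001, Z) ⊢ (q2, 000010001, BZ) ⊢ (q2, 00010001, Z) ⊢ (q1, 0010001, BAZ) ⊢ (q1, 010001, ABAZ) ⊢ (q2, 10001, CBAZ) ⊢ (q2, 10001, ABBAZ) ⊢ (q2, 0001, CABBAZ) ⊢ (q2, 0001, ABABBAZ) ⊢ (q0, 001, BABBAZ) ⊢ (q0, 01, ABBAZ) ⊢ (q2, 01, CABBAZ) ⊢ (q2, 01, ABABBAZ) ⊢ (q0, 1, BABBAZ)
No transition applies at (q0, 1, BABBAZ); input not fully consumed.

Reject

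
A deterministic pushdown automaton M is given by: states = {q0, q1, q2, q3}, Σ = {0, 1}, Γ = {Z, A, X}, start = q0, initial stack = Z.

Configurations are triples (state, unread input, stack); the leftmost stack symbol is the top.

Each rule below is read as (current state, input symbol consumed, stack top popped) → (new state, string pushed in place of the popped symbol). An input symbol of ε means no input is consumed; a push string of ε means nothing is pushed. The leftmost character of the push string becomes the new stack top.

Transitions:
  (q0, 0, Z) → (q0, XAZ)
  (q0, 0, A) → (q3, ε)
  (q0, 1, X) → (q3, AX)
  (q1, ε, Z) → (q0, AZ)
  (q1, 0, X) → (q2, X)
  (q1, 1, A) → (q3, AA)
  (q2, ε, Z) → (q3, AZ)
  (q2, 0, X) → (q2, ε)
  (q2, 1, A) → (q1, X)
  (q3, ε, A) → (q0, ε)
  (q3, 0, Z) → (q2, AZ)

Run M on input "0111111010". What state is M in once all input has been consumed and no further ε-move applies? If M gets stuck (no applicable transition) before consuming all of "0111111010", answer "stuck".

stuck

(q0, 0111111010, Z)
  read 0, top Z: go to q0, push XAZ → (q0, 111111010, XAZ)
  read 1, top X: go to q3, push AX → (q3, 11111010, AXAZ)
  ε-move, top A: go to q0, push ε → (q0, 11111010, XAZ)
  read 1, top X: go to q3, push AX → (q3, 1111010, AXAZ)
  ε-move, top A: go to q0, push ε → (q0, 1111010, XAZ)
  read 1, top X: go to q3, push AX → (q3, 111010, AXAZ)
  ε-move, top A: go to q0, push ε → (q0, 111010, XAZ)
  read 1, top X: go to q3, push AX → (q3, 11010, AXAZ)
  ε-move, top A: go to q0, push ε → (q0, 11010, XAZ)
  read 1, top X: go to q3, push AX → (q3, 1010, AXAZ)
  ε-move, top A: go to q0, push ε → (q0, 1010, XAZ)
  read 1, top X: go to q3, push AX → (q3, 010, AXAZ)
  ε-move, top A: go to q0, push ε → (q0, 010, XAZ)
No transition for (q0, 0, top X); M blocks with input 010 remaining.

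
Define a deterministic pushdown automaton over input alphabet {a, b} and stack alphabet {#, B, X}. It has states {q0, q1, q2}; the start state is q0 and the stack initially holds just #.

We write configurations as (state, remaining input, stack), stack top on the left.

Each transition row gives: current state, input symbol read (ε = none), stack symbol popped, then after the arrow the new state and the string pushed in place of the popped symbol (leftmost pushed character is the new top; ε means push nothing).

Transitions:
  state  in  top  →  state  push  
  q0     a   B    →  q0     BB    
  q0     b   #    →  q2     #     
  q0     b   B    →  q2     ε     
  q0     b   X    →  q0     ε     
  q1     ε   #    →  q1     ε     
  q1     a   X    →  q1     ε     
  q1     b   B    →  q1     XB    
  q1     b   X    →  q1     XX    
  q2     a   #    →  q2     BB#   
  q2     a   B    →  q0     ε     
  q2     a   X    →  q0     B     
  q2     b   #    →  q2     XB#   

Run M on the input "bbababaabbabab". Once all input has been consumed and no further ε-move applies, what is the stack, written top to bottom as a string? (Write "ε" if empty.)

(q0, bbababaabbabab, #)
  read b, top #: go to q2, push # → (q2, bababaabbabab, #)
  read b, top #: go to q2, push XB# → (q2, ababaabbabab, XB#)
  read a, top X: go to q0, push B → (q0, babaabbabab, BB#)
  read b, top B: go to q2, push ε → (q2, abaabbabab, B#)
  read a, top B: go to q0, push ε → (q0, baabbabab, #)
  read b, top #: go to q2, push # → (q2, aabbabab, #)
  read a, top #: go to q2, push BB# → (q2, abbabab, BB#)
  read a, top B: go to q0, push ε → (q0, bbabab, B#)
  read b, top B: go to q2, push ε → (q2, babab, #)
  read b, top #: go to q2, push XB# → (q2, abab, XB#)
  read a, top X: go to q0, push B → (q0, bab, BB#)
  read b, top B: go to q2, push ε → (q2, ab, B#)
  read a, top B: go to q0, push ε → (q0, b, #)
  read b, top #: go to q2, push # → (q2, ε, #)
All input consumed in state q2 with stack #.

#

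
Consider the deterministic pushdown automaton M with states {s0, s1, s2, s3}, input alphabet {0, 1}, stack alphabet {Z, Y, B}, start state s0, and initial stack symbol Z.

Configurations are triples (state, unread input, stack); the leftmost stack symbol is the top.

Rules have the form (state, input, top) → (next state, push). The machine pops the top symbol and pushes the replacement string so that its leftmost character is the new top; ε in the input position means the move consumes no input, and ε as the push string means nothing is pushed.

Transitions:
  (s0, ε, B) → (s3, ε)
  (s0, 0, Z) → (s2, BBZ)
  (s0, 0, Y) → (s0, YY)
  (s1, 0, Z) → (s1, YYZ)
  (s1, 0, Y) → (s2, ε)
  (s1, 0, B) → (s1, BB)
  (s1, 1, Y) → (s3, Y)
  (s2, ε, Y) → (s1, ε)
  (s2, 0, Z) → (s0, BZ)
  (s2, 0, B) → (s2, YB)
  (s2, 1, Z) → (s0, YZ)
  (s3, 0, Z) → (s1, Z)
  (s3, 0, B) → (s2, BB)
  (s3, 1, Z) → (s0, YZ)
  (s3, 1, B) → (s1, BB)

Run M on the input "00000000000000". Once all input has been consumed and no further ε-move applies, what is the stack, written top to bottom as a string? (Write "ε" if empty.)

BBBBBBBBBBBBBBZ

(s0, 00000000000000, Z)
  read 0, top Z: go to s2, push BBZ → (s2, 0000000000000, BBZ)
  read 0, top B: go to s2, push YB → (s2, 000000000000, YBBZ)
  ε-move, top Y: go to s1, push ε → (s1, 000000000000, BBZ)
  read 0, top B: go to s1, push BB → (s1, 00000000000, BBBZ)
  read 0, top B: go to s1, push BB → (s1, 0000000000, BBBBZ)
  read 0, top B: go to s1, push BB → (s1, 000000000, BBBBBZ)
  read 0, top B: go to s1, push BB → (s1, 00000000, BBBBBBZ)
  read 0, top B: go to s1, push BB → (s1, 0000000, BBBBBBBZ)
  read 0, top B: go to s1, push BB → (s1, 000000, BBBBBBBBZ)
  read 0, top B: go to s1, push BB → (s1, 00000, BBBBBBBBBZ)
  read 0, top B: go to s1, push BB → (s1, 0000, BBBBBBBBBBZ)
  read 0, top B: go to s1, push BB → (s1, 000, BBBBBBBBBBBZ)
  read 0, top B: go to s1, push BB → (s1, 00, BBBBBBBBBBBBZ)
  read 0, top B: go to s1, push BB → (s1, 0, BBBBBBBBBBBBBZ)
  read 0, top B: go to s1, push BB → (s1, ε, BBBBBBBBBBBBBBZ)
All input consumed in state s1 with stack BBBBBBBBBBBBBBZ.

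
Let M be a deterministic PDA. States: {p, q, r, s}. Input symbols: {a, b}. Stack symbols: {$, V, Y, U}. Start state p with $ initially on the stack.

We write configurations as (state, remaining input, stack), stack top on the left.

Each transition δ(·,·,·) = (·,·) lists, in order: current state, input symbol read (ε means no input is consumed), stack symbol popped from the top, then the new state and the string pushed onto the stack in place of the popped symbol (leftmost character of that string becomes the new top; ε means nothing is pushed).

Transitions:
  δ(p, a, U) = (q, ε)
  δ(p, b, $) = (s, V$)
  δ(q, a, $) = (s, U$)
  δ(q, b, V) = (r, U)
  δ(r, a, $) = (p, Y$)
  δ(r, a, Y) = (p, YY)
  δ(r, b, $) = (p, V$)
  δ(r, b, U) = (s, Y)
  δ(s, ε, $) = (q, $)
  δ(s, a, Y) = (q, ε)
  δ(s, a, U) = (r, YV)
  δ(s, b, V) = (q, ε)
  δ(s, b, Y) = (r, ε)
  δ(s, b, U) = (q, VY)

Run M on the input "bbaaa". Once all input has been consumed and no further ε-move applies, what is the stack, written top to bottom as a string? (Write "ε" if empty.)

YYV$

(p, bbaaa, $) ⊢ (s, baaa, V$) ⊢ (q, aaa, $) ⊢ (s, aa, U$) ⊢ (r, a, YV$) ⊢ (p, ε, YYV$)
All input consumed in state p with stack YYV$.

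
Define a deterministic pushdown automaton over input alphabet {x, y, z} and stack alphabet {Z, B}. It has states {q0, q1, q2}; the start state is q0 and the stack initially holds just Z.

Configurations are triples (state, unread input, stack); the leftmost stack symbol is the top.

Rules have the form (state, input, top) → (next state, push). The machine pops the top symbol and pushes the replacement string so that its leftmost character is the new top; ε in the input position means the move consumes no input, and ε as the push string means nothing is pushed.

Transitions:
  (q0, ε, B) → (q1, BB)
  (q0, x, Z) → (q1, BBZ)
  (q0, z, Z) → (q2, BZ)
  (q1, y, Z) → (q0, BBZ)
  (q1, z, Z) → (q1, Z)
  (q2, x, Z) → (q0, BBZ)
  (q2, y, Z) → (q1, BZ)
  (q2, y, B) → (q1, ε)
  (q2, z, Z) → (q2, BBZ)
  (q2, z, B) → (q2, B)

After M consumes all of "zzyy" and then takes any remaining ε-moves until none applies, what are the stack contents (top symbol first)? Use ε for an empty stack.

(q0, zzyy, Z) ⊢ (q2, zyy, BZ) ⊢ (q2, yy, BZ) ⊢ (q1, y, Z) ⊢ (q0, ε, BBZ) ⊢ (q1, ε, BBBZ)
All input consumed in state q1 with stack BBBZ.

BBBZ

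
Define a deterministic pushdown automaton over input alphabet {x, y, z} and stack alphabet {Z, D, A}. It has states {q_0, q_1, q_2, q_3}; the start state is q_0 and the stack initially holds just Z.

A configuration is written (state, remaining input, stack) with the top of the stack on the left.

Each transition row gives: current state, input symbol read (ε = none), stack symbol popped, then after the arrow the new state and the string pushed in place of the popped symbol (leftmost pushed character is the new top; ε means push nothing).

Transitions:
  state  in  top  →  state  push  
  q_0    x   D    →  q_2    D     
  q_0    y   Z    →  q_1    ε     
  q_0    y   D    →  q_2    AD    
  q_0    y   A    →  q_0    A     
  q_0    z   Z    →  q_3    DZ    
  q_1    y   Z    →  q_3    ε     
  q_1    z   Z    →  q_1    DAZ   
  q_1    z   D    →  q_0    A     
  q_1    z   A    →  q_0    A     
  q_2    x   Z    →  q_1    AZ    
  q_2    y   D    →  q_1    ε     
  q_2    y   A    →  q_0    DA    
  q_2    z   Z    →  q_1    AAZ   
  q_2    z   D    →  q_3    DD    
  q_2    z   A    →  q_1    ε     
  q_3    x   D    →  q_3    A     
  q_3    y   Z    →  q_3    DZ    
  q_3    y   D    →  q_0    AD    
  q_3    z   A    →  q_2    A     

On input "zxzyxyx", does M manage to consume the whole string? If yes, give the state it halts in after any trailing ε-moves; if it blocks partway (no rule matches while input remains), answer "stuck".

(q_0, zxzyxyx, Z)
  read z, top Z: go to q_3, push DZ → (q_3, xzyxyx, DZ)
  read x, top D: go to q_3, push A → (q_3, zyxyx, AZ)
  read z, top A: go to q_2, push A → (q_2, yxyx, AZ)
  read y, top A: go to q_0, push DA → (q_0, xyx, DAZ)
  read x, top D: go to q_2, push D → (q_2, yx, DAZ)
  read y, top D: go to q_1, push ε → (q_1, x, AZ)
No transition for (q_1, x, top A); M blocks with input x remaining.

stuck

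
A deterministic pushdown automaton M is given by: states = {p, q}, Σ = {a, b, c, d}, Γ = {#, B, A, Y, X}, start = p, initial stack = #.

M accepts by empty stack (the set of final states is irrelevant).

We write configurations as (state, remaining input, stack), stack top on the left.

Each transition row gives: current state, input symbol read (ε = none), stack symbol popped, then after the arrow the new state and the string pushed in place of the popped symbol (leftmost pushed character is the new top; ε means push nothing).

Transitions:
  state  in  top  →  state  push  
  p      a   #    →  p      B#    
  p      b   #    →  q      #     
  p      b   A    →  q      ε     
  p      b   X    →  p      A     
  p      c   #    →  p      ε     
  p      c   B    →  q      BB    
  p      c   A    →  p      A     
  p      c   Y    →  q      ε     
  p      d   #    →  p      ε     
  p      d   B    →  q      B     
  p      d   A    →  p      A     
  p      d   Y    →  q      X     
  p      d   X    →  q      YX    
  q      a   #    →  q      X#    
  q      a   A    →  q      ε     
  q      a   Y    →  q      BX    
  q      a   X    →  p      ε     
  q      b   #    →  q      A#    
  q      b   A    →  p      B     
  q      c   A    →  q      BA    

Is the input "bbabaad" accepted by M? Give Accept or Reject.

Reject

(p, bbabaad, #)
  read b, top #: go to q, push # → (q, babaad, #)
  read b, top #: go to q, push A# → (q, abaad, A#)
  read a, top A: go to q, push ε → (q, baad, #)
  read b, top #: go to q, push A# → (q, aad, A#)
  read a, top A: go to q, push ε → (q, ad, #)
  read a, top #: go to q, push X# → (q, d, X#)
No transition applies at (q, d, X#); input not fully consumed.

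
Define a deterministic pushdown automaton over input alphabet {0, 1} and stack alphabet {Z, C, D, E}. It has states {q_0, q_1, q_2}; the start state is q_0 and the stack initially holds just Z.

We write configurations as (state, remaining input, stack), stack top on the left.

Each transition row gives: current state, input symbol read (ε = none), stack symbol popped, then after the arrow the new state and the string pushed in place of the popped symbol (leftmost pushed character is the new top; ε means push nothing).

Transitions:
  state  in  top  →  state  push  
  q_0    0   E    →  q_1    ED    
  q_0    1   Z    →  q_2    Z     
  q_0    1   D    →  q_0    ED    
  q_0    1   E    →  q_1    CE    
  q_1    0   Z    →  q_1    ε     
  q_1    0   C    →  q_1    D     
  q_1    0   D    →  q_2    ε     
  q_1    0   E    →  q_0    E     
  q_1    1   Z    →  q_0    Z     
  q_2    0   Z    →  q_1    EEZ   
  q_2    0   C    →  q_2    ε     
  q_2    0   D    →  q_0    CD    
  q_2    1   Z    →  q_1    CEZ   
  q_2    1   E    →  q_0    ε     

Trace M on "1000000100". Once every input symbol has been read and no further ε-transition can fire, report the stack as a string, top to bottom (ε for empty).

EDDEZ

(q_0, 1000000100, Z)
  read 1, top Z: go to q_2, push Z → (q_2, 000000100, Z)
  read 0, top Z: go to q_1, push EEZ → (q_1, 00000100, EEZ)
  read 0, top E: go to q_0, push E → (q_0, 0000100, EEZ)
  read 0, top E: go to q_1, push ED → (q_1, 000100, EDEZ)
  read 0, top E: go to q_0, push E → (q_0, 00100, EDEZ)
  read 0, top E: go to q_1, push ED → (q_1, 0100, EDDEZ)
  read 0, top E: go to q_0, push E → (q_0, 100, EDDEZ)
  read 1, top E: go to q_1, push CE → (q_1, 00, CEDDEZ)
  read 0, top C: go to q_1, push D → (q_1, 0, DEDDEZ)
  read 0, top D: go to q_2, push ε → (q_2, ε, EDDEZ)
All input consumed in state q_2 with stack EDDEZ.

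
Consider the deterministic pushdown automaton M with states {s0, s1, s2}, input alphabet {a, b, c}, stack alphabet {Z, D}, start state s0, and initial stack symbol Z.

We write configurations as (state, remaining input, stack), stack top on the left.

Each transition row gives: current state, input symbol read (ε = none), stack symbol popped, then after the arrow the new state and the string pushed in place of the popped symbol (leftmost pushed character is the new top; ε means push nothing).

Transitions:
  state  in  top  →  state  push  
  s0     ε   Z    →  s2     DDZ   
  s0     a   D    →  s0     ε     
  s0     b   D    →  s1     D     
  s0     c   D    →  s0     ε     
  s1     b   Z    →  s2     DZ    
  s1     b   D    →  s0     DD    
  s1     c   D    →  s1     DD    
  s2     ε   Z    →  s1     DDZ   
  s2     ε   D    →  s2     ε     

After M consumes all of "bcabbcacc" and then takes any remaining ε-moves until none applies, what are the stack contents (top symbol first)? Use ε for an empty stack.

DDDDZ

(s0, bcabbcacc, Z) ⊢ (s2, bcabbcacc, DDZ) ⊢ (s2, bcabbcacc, DZ) ⊢ (s2, bcabbcacc, Z) ⊢ (s1, bcabbcacc, DDZ) ⊢ (s0, cabbcacc, DDDZ) ⊢ (s0, abbcacc, DDZ) ⊢ (s0, bbcacc, DZ) ⊢ (s1, bcacc, DZ) ⊢ (s0, cacc, DDZ) ⊢ (s0, acc, DZ) ⊢ (s0, cc, Z) ⊢ (s2, cc, DDZ) ⊢ (s2, cc, DZ) ⊢ (s2, cc, Z) ⊢ (s1, cc, DDZ) ⊢ (s1, c, DDDZ) ⊢ (s1, ε, DDDDZ)
All input consumed in state s1 with stack DDDDZ.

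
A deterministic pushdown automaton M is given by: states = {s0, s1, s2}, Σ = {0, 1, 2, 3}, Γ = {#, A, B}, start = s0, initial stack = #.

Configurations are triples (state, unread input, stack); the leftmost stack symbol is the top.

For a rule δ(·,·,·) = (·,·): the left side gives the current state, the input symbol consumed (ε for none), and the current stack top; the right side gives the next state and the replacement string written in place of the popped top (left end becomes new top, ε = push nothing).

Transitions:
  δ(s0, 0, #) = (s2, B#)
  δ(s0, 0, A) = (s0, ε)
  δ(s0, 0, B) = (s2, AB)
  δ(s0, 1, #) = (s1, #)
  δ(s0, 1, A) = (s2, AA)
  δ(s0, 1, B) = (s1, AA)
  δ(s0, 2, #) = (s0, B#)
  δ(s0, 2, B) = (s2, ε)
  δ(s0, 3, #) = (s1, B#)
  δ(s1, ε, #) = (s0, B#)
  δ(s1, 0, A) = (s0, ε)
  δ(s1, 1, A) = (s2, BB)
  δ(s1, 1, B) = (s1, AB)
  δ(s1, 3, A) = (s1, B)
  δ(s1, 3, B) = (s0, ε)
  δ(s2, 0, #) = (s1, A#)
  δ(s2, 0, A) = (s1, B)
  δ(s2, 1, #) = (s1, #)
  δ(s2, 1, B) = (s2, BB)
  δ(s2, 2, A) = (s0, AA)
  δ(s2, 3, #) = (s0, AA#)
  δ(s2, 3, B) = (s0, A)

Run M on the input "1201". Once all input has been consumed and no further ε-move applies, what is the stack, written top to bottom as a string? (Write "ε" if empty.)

(s0, 1201, #)
  read 1, top #: go to s1, push # → (s1, 201, #)
  ε-move, top #: go to s0, push B# → (s0, 201, B#)
  read 2, top B: go to s2, push ε → (s2, 01, #)
  read 0, top #: go to s1, push A# → (s1, 1, A#)
  read 1, top A: go to s2, push BB → (s2, ε, BB#)
All input consumed in state s2 with stack BB#.

BB#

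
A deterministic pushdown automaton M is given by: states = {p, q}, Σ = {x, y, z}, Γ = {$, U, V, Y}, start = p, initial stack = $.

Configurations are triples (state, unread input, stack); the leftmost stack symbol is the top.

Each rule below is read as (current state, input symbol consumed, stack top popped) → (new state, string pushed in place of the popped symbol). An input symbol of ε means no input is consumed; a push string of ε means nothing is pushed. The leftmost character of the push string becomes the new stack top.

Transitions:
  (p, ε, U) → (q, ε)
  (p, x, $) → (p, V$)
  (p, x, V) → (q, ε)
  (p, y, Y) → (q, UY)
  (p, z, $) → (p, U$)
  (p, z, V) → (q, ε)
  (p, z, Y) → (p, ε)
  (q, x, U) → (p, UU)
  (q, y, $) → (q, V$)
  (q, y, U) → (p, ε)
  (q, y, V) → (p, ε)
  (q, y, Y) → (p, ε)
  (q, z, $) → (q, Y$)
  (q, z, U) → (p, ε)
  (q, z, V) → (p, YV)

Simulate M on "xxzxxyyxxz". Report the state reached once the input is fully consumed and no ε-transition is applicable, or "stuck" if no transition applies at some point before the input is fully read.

(p, xxzxxyyxxz, $)
  read x, top $: go to p, push V$ → (p, xzxxyyxxz, V$)
  read x, top V: go to q, push ε → (q, zxxyyxxz, $)
  read z, top $: go to q, push Y$ → (q, xxyyxxz, Y$)
No transition for (q, x, top Y); M blocks with input xxyyxxz remaining.

stuck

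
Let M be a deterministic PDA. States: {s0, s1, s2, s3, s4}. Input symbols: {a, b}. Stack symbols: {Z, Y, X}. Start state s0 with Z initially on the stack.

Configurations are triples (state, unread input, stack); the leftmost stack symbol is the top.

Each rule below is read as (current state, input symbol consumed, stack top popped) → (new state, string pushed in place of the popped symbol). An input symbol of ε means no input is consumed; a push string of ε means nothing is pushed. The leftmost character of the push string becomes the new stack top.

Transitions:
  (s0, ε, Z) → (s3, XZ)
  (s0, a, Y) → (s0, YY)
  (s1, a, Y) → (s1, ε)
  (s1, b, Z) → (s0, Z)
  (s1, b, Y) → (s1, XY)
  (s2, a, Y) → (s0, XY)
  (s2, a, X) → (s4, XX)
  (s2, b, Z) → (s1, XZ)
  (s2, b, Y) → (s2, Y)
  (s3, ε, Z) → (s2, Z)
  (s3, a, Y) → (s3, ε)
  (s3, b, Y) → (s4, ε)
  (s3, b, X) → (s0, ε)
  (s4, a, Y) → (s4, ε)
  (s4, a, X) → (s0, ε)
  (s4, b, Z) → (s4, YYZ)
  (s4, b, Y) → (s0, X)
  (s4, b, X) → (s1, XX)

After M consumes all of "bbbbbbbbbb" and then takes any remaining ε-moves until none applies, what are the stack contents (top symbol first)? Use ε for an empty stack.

(s0, bbbbbbbbbb, Z) ⊢ (s3, bbbbbbbbbb, XZ) ⊢ (s0, bbbbbbbbb, Z) ⊢ (s3, bbbbbbbbb, XZ) ⊢ (s0, bbbbbbbb, Z) ⊢ (s3, bbbbbbbb, XZ) ⊢ (s0, bbbbbbb, Z) ⊢ (s3, bbbbbbb, XZ) ⊢ (s0, bbbbbb, Z) ⊢ (s3, bbbbbb, XZ) ⊢ (s0, bbbbb, Z) ⊢ (s3, bbbbb, XZ) ⊢ (s0, bbbb, Z) ⊢ (s3, bbbb, XZ) ⊢ (s0, bbb, Z) ⊢ (s3, bbb, XZ) ⊢ (s0, bb, Z) ⊢ (s3, bb, XZ) ⊢ (s0, b, Z) ⊢ (s3, b, XZ) ⊢ (s0, ε, Z) ⊢ (s3, ε, XZ)
All input consumed in state s3 with stack XZ.

XZ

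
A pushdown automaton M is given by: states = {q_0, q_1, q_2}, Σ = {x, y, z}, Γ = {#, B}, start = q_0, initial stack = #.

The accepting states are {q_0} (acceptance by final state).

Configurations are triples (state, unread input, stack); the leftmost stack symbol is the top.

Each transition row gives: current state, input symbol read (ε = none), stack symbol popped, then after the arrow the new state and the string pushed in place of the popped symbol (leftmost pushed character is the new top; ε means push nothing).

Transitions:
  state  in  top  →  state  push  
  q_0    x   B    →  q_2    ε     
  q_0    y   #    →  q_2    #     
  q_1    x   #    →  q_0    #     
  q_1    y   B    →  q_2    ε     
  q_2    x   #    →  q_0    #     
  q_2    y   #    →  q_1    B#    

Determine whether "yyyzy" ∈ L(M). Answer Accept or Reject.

No computation consumes all input and reaches a final state.

Reject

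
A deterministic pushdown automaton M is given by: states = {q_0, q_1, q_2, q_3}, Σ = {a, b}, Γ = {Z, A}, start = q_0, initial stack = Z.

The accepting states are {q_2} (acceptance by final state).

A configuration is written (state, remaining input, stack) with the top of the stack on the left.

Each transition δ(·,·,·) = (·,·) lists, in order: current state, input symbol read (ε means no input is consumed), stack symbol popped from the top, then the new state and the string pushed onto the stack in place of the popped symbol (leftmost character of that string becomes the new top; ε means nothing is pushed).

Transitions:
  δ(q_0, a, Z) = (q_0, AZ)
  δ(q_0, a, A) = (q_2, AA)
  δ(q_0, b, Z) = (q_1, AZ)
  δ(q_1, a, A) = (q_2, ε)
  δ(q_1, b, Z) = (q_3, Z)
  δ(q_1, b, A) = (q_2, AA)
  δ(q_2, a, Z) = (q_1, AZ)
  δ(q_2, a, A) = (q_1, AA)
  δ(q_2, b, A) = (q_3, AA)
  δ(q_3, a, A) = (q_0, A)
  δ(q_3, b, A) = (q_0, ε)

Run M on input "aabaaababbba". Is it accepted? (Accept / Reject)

(q_0, aabaaababbba, Z)
  read a, top Z: go to q_0, push AZ → (q_0, abaaababbba, AZ)
  read a, top A: go to q_2, push AA → (q_2, baaababbba, AAZ)
  read b, top A: go to q_3, push AA → (q_3, aaababbba, AAAZ)
  read a, top A: go to q_0, push A → (q_0, aababbba, AAAZ)
  read a, top A: go to q_2, push AA → (q_2, ababbba, AAAAZ)
  read a, top A: go to q_1, push AA → (q_1, babbba, AAAAAZ)
  read b, top A: go to q_2, push AA → (q_2, abbba, AAAAAAZ)
  read a, top A: go to q_1, push AA → (q_1, bbba, AAAAAAAZ)
  read b, top A: go to q_2, push AA → (q_2, bba, AAAAAAAAZ)
  read b, top A: go to q_3, push AA → (q_3, ba, AAAAAAAAAZ)
  read b, top A: go to q_0, push ε → (q_0, a, AAAAAAAAZ)
  read a, top A: go to q_2, push AA → (q_2, ε, AAAAAAAAAZ)
All input consumed; state q_2 ∈ F.

Accept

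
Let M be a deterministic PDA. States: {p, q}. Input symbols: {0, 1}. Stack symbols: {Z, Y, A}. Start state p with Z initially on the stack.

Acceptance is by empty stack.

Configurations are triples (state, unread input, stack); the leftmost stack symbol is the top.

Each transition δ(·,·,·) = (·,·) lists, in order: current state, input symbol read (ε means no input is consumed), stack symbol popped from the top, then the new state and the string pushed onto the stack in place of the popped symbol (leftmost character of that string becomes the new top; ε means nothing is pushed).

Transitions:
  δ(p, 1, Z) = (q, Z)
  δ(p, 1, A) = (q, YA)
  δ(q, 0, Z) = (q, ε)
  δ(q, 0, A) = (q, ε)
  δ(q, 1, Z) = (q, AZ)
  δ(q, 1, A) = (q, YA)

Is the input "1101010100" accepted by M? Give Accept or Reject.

Accept

(p, 1101010100, Z)
  read 1, top Z: go to q, push Z → (q, 101010100, Z)
  read 1, top Z: go to q, push AZ → (q, 01010100, AZ)
  read 0, top A: go to q, push ε → (q, 1010100, Z)
  read 1, top Z: go to q, push AZ → (q, 010100, AZ)
  read 0, top A: go to q, push ε → (q, 10100, Z)
  read 1, top Z: go to q, push AZ → (q, 0100, AZ)
  read 0, top A: go to q, push ε → (q, 100, Z)
  read 1, top Z: go to q, push AZ → (q, 00, AZ)
  read 0, top A: go to q, push ε → (q, 0, Z)
  read 0, top Z: go to q, push ε → (q, ε, ε)
All input consumed and the stack is empty.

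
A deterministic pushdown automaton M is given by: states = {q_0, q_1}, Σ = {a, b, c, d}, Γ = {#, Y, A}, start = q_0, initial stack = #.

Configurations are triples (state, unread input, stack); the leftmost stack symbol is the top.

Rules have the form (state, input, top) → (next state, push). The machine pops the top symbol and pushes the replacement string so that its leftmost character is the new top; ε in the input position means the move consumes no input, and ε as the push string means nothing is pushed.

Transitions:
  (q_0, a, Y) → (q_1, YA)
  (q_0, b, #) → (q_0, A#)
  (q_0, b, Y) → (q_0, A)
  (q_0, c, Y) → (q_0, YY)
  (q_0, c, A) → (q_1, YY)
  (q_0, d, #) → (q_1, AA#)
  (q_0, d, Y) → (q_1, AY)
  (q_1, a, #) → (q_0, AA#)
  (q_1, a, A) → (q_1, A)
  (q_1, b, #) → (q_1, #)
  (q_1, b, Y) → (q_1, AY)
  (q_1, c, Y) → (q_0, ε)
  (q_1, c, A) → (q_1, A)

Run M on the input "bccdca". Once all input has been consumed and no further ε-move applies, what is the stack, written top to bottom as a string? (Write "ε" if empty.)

AY#

(q_0, bccdca, #)
  read b, top #: go to q_0, push A# → (q_0, ccdca, A#)
  read c, top A: go to q_1, push YY → (q_1, cdca, YY#)
  read c, top Y: go to q_0, push ε → (q_0, dca, Y#)
  read d, top Y: go to q_1, push AY → (q_1, ca, AY#)
  read c, top A: go to q_1, push A → (q_1, a, AY#)
  read a, top A: go to q_1, push A → (q_1, ε, AY#)
All input consumed in state q_1 with stack AY#.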